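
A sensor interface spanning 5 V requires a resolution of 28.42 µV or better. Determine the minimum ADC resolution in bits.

Number of steps required ≥ 5 V / 28.42 µV = 175932.44.
Need 2^N ≥ 175932.44; 2^17 = 131072, 2^18 = 262144.
Minimum N = 18.

18 bits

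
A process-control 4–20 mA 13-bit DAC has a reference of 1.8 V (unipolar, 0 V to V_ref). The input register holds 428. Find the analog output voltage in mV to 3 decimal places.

94.043 mV

LSB = 1.8 V / 2^13 = 219.73 µV.
V_out = 0 + 428 × 0.000219727 V = 0.094043 V.
= 94.043 mV.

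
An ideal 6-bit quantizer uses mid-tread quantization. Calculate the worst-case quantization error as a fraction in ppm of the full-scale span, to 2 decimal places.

Rounding → worst-case error = ½ LSB = V_FS/2^7, so 1e+06/128 = 7812.5 ppm of full scale.

7812.50 ppm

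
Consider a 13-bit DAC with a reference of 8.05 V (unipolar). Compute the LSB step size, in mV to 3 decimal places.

Full-scale span = 8.05 V.
LSB = 8.05 / 2^13 = 8.05 / 8192 = 0.000982666 V = 0.983 mV.

0.983 mV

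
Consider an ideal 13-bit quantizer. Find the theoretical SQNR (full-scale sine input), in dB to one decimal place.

80.0 dB

SNR ≈ 6.02·N + 1.76 dB = 6.02·13 + 1.76 = 80.02 dB.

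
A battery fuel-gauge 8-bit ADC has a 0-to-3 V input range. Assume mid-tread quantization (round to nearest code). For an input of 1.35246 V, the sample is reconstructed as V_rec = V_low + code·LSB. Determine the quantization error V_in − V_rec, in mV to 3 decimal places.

LSB = 3/2^8 = 11.719 mV.
Scaled input = 115.4099 LSBs, so code = 115.
Reconstructed: 1.3476562 V.
Error = 1.35246 − 1.3476562 = 0.00480375 V = 4.804 mV.

4.804 mV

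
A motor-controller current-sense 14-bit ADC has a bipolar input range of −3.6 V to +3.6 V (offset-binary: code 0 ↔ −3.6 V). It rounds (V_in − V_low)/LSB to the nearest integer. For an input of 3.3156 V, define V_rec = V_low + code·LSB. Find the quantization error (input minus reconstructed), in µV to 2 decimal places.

-73.83 µV

LSB = 7.2/2^14 = 439.45 µV.
Scaled input = 15736.8320 LSBs, so code = 15737.
Code 15737 maps back to (−3.6) + 15737×0.000439453 V = 3.3156738 V.
V_in − V_rec = -7.38281e-05 V = -73.83 µV.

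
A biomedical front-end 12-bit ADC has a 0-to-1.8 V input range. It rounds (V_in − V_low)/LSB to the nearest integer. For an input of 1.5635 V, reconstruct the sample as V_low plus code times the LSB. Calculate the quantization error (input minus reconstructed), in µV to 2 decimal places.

LSB = 1.8/2^12 = 439.45 µV.
Scaled input = 3557.8311 LSBs, so code = 3558.
Code 3558 maps back to 0 + 3558×0.000439453 V = 1.5635742 V.
Error = 1.5635 − 1.5635742 = -7.42187e-05 V = -74.22 µV.

-74.22 µV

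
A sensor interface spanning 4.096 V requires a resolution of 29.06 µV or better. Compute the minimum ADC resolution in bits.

Number of steps required ≥ 4.096 V / 29.06 µV = 140949.76.
Need 2^N ≥ 140949.76; 2^17 = 131072, 2^18 = 262144.
Minimum N = 18.

18 bits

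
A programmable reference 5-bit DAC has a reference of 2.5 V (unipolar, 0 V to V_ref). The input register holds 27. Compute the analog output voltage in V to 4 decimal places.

2.1094 V

LSB = 2.5 V / 2^5 = 78.125 mV.
V_out = 0 + 27 × 0.078125 V = 2.10938 V.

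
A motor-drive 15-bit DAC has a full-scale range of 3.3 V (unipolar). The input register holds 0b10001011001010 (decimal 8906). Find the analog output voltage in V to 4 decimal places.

0.8969 V

LSB = 3.3 V / 2^15 = 100.71 µV.
Code 0b10001011001010 = 8906 decimal.
V_out = 0 + 8906 × 0.000100708 V = 0.896906 V.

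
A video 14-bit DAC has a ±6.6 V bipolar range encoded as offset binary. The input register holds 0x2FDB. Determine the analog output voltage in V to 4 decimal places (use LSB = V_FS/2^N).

LSB = 13.2 V / 2^14 = 0.806 mV.
Code 0x2FDB = 12251 decimal.
V_out = (−6.6) + 12251 × 0.000805664 V = 3.27019 V.

3.2702 V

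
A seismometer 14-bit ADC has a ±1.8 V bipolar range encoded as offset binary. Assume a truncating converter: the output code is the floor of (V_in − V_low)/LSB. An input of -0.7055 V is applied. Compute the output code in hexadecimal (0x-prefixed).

code 0x1375 (decimal 4981)

With 16384 levels over 3.6 V, one step is 219.73 µV.
(-0.7055 − (−1.8)) / 0.000219727 = 4981.191 LSBs.
Floor → code 4981.
In hexadecimal (0x-prefixed): 0x1375.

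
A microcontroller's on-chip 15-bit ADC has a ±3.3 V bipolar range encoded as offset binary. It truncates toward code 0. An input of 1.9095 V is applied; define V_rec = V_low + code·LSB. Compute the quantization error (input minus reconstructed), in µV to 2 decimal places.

LSB = 6.6/2^15 = 201.42 µV.
Scaled input = 25864.3782 LSBs, so code = 25864.
Reconstructed: 1.9094238 V.
Error = 1.9095 − 1.9094238 = 7.61719e-05 V = 76.17 µV.

76.17 µV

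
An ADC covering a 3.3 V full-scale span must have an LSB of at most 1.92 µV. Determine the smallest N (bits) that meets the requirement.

21 bits

Number of steps required ≥ 3.3 V / 1.92 µV = 1718750.00.
Need 2^N ≥ 1718750.00; 2^20 = 1048576, 2^21 = 2097152.
Minimum N = 21.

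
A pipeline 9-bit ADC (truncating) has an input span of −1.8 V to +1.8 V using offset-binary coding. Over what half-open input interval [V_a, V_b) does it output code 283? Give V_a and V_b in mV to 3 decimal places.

LSB = 3.6/2^9 = 7.031 mV.
V_a = V_low + 283·LSB = 0.189844 V; V_b = V_low + 284·LSB = 0.196875 V.

[189.844 mV, 196.875 mV)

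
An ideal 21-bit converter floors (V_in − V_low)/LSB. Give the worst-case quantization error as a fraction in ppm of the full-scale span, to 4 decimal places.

Truncating → worst-case error = 1 LSB = V_FS/2^21, so 1e+06/2097152 = 0.476837 ppm of full scale.

0.4768 ppm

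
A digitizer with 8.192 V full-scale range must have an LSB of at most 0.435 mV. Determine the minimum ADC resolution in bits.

15 bits

Number of steps required ≥ 8.192 V / 0.435 mV = 18832.18.
Need 2^N ≥ 18832.18; 2^14 = 16384, 2^15 = 32768.
Minimum N = 15.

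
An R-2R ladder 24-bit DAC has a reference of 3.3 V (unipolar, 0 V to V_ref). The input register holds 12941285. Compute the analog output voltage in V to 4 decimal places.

2.5455 V

LSB = 3.3 V / 2^24 = 0.20 µV.
V_out = 0 + 12941285 × 1.96695e-07 V = 2.54549 V.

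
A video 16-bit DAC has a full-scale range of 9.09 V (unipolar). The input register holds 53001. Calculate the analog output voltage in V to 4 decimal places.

7.3514 V

LSB = 9.09 V / 2^16 = 138.70 µV.
V_out = 0 + 53001 × 0.000138702 V = 7.35137 V.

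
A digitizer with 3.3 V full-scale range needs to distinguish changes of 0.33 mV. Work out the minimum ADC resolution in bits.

Number of steps required ≥ 3.3 V / 0.33 mV = 10000.00.
Need 2^N ≥ 10000.00; 2^13 = 8192, 2^14 = 16384.
Minimum N = 14.

14 bits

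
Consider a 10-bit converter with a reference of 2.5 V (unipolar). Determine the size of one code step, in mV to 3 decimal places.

2.441 mV

Full-scale span = 2.5 V.
LSB = 2.5 / 2^10 = 2.5 / 1024 = 0.00244141 V = 2.441 mV.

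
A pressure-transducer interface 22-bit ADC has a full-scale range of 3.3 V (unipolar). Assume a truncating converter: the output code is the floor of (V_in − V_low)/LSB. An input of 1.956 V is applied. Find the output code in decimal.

code 2486078

With 4194304 levels over 3.3 V, one step is 0.79 µV.
Input sits at 2486078.371 steps above V_low.
Floor → code 2486078.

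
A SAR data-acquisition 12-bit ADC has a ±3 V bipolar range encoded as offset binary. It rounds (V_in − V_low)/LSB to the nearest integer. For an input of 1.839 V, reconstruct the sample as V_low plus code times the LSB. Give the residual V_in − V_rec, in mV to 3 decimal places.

Step size: 6 V ÷ 2^12 = 1.465 mV.
(V_in − V_low)/LSB = (1.839 − (−3))/0.00146484 = 3303.4240 → code 3303 (round).
V_rec = (−3) + 3303·0.00146484 = 1.8383789 V.
Error = 1.839 − 1.8383789 = 0.000621094 V = 0.621 mV.

0.621 mV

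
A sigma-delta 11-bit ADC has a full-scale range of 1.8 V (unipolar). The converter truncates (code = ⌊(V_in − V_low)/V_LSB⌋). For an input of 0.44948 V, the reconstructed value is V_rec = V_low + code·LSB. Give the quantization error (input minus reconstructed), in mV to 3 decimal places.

Step size: 1.8 V ÷ 2^11 = 0.879 mV.
(V_in − V_low)/LSB = (0.44948 − 0)/0.000878906 = 511.4084 → code 511 (floor).
Code 511 maps back to 0 + 511×0.000878906 V = 0.44912109 V.
Error = 0.44948 − 0.44912109 = 0.000358906 V = 0.359 mV.

0.359 mV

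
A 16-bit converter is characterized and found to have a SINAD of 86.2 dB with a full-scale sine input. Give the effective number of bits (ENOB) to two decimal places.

ENOB = (SINAD − 1.76) / 6.02 = (86.2 − 1.76)/6.02 = 14.027.

14.03 bits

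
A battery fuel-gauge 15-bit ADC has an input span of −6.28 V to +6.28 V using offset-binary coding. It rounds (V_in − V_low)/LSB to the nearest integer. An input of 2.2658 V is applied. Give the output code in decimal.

code 22295

LSB = 12.56 V / 32768 = 383.30 µV.
Input sits at 22295.285 steps above V_low.
Round → code 22295.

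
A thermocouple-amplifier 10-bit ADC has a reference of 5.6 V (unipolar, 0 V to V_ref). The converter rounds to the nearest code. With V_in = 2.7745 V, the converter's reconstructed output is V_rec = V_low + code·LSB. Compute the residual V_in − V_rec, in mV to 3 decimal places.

1.844 mV

Step size: 5.6 V ÷ 2^10 = 5.469 mV.
(V_in − V_low)/LSB = (2.7745 − 0)/0.00546875 = 507.3371 → code 507 (round).
V_rec = 0 + 507·0.00546875 = 2.7726562 V.
V_in − V_rec = 0.00184375 V = 1.844 mV.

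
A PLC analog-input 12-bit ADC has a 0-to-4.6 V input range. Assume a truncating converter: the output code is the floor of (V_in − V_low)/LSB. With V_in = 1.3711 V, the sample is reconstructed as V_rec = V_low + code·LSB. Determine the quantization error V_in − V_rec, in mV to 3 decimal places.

0.983 mV

LSB = 4.6/2^12 = 1.123 mV.
(1.3711 − 0)/0.00112305 = 1220.8751; ⌊·⌋ gives code 1220.
Code 1220 maps back to 0 + 1220×0.00112305 V = 1.3701172 V.
Error = 1.3711 − 1.3701172 = 0.000982812 V = 0.983 mV.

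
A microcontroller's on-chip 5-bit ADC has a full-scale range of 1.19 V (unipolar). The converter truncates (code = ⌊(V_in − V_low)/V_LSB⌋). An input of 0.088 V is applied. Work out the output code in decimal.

code 2

With 32 levels over 1.19 V, one step is 37.188 mV.
(V_in − V_low)/LSB = (0.088 − 0) / 0.0371875 = 2.366.
So the output code is 2.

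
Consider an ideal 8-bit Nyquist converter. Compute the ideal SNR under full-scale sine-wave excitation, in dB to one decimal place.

SNR ≈ 6.02·N + 1.76 dB = 6.02·8 + 1.76 = 49.92 dB.

49.9 dB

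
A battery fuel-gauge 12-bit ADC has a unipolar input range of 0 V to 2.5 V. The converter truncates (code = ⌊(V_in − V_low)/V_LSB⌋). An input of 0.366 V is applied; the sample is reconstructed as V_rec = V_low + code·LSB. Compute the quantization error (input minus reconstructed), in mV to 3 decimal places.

One LSB is 2.5 V / 4096 = 0.610 mV.
(V_in − V_low)/LSB = (0.366 − 0)/0.000610352 = 599.6544 → code 599 (floor).
Reconstructed: 0.36560059 V.
V_in − V_rec = 0.000399414 V = 0.399 mV.

0.399 mV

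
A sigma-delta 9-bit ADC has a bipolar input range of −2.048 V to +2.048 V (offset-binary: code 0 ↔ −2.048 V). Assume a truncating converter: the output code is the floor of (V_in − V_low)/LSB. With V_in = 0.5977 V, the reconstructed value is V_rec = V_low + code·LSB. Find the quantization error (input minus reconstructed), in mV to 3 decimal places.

Step size: 4.096 V ÷ 2^9 = 8.000 mV.
(V_in − V_low)/LSB = (0.5977 − (−2.048))/0.008 = 330.7125 → code 330 (floor).
Code 330 maps back to (−2.048) + 330×0.008 V = 0.592 V.
V_in − V_rec = 0.0057 V = 5.700 mV.

5.700 mV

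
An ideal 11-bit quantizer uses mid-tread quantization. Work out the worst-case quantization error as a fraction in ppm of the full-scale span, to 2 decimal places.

244.14 ppm

Rounding → worst-case error = ½ LSB = V_FS/2^12, so 1e+06/4096 = 244.141 ppm of full scale.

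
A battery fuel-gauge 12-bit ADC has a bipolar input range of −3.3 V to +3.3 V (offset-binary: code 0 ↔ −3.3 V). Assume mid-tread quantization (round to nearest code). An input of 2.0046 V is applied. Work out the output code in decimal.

code 3292

LSB = 6.6 V / 4096 = 1.611 mV.
(V_in − V_low)/LSB = (2.0046 − (−3.3)) / 0.00161133 = 3292.067.
So the output code is 3292.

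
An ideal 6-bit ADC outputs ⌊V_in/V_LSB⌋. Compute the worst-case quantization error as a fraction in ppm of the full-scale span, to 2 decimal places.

15625.00 ppm

Truncating → worst-case error = 1 LSB = V_FS/2^6, so 1e+06/64 = 15625 ppm of full scale.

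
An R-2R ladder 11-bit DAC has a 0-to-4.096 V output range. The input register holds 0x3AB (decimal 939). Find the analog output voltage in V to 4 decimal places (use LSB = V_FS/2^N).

1.8780 V

LSB = 4.096 V / 2^11 = 2.000 mV.
Code 0x3AB = 939 decimal.
V_out = 0 + 939 × 0.002 V = 1.878 V.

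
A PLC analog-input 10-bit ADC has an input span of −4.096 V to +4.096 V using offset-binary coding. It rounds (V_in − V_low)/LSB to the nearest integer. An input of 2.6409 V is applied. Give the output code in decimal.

Full-scale span = 8.192 V; LSB = 8.192/2^10 = 8.000 mV.
(2.6409 − (−4.096)) / 0.008 = 842.112 LSBs.
So the output code is 842.

code 842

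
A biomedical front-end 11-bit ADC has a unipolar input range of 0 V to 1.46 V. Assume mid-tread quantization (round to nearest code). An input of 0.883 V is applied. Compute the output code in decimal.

code 1239

With 2048 levels over 1.46 V, one step is 0.713 mV.
(0.883 − 0) / 0.000712891 = 1238.619 LSBs.
So the output code is 1239.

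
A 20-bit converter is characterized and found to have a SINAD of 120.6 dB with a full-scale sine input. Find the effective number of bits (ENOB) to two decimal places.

19.74 bits

ENOB = (SINAD − 1.76) / 6.02 = (120.6 − 1.76)/6.02 = 19.741.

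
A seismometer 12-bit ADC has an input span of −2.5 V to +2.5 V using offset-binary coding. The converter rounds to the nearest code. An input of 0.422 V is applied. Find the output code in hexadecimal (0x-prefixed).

Full-scale span = 5 V; LSB = 5/2^12 = 1.221 mV.
Input sits at 2393.702 steps above V_low.
round(2393.702) = 2394.
In hexadecimal (0x-prefixed): 0x95A.

code 0x95A (decimal 2394)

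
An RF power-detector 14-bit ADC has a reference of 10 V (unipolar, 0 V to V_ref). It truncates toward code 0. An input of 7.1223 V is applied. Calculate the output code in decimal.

LSB = 10 V / 16384 = 0.610 mV.
(V_in − V_low)/LSB = (7.1223 − 0) / 0.000610352 = 11669.176.
So the output code is 11669.

code 11669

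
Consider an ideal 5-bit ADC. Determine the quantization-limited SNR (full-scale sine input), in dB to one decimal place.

31.9 dB

SNR ≈ 6.02·N + 1.76 dB = 6.02·5 + 1.76 = 31.86 dB.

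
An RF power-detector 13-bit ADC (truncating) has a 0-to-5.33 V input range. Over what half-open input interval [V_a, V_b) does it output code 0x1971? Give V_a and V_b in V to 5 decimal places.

[4.23758 V, 4.23823 V)

LSB = 5.33/2^13 = 0.651 mV.
Code 0x1971 = 6513 decimal.
V_a = V_low + 6513·LSB = 4.23758 V; V_b = V_low + 6514·LSB = 4.23823 V.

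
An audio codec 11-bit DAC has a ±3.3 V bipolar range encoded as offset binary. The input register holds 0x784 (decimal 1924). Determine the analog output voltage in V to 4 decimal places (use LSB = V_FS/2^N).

2.9004 V

LSB = 6.6 V / 2^11 = 3.223 mV.
Code 0x784 = 1924 decimal.
V_out = (−3.3) + 1924 × 0.00322266 V = 2.90039 V.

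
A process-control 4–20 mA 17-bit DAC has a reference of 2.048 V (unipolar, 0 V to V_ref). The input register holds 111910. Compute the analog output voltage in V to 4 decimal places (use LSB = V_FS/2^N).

LSB = 2.048 V / 2^17 = 15.62 µV.
V_out = 0 + 111910 × 1.5625e-05 V = 1.74859 V.

1.7486 V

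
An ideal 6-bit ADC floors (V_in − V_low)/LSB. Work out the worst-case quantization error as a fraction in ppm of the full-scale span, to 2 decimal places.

15625.00 ppm

Truncating → worst-case error = 1 LSB = V_FS/2^6, so 1e+06/64 = 15625 ppm of full scale.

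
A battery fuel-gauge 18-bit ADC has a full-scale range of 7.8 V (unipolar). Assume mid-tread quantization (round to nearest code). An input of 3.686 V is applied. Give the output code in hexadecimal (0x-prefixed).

LSB = 7.8 V / 262144 = 29.75 µV.
Input sits at 123879.844 steps above V_low.
round(123879.844) = 123880.
In hexadecimal (0x-prefixed): 0x1E3E8.

code 0x1E3E8 (decimal 123880)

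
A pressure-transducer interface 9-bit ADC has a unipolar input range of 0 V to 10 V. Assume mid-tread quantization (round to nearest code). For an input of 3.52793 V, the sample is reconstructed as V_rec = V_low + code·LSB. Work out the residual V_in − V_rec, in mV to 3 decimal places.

LSB = 10/2^9 = 19.531 mV.
Scaled input = 180.6300 LSBs, so code = 181.
Code 181 maps back to 0 + 181×0.0195312 V = 3.5351562 V.
Difference: -0.00722625 V → -7.226 mV.

-7.226 mV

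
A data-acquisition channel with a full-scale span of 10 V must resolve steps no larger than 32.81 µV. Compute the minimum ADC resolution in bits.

19 bits

Number of steps required ≥ 10 V / 32.81 µV = 304785.13.
Need 2^N ≥ 304785.13; 2^18 = 262144, 2^19 = 524288.
Minimum N = 19.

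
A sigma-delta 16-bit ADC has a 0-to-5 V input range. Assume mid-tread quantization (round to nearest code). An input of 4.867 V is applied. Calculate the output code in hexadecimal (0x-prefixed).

With 65536 levels over 5 V, one step is 76.29 µV.
Input sits at 63792.742 steps above V_low.
So the output code is 63793.
In hexadecimal (0x-prefixed): 0xF931.

code 0xF931 (decimal 63793)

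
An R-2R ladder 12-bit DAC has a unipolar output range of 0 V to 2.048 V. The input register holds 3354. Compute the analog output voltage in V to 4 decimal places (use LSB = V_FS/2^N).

1.6770 V

LSB = 2.048 V / 2^12 = 0.500 mV.
V_out = 0 + 3354 × 0.0005 V = 1.677 V.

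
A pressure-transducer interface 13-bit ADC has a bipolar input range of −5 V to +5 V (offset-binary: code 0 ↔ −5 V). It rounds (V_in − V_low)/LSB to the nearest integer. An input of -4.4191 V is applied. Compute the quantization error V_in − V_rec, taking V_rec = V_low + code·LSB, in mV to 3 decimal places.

LSB = 10/2^13 = 1.221 mV.
Scaled input = 475.8733 LSBs, so code = 476.
V_rec = (−5) + 476·0.0012207 = -4.4189453 V.
Error = -4.4191 − (−4.4189453) = -0.000154688 V = -0.155 mV.

-0.155 mV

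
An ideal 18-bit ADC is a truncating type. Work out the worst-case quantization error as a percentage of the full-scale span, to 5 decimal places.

Truncating → worst-case error = 1 LSB = V_FS/2^18, so 100/262144 = 0.00038147 % of full scale.

0.00038 %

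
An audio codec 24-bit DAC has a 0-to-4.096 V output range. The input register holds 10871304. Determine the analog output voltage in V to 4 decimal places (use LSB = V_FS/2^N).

2.6541 V

LSB = 4.096 V / 2^24 = 0.24 µV.
V_out = 0 + 10871304 × 2.44141e-07 V = 2.65413 V.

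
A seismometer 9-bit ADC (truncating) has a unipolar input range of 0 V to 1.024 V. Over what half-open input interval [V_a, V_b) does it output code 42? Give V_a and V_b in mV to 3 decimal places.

[84.000 mV, 86.000 mV)

LSB = 1.024/2^9 = 2.000 mV.
V_a = V_low + 42·LSB = 0.084 V; V_b = V_low + 43·LSB = 0.086 V.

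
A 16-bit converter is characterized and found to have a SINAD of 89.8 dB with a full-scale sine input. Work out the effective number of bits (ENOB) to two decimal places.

14.62 bits

ENOB = (SINAD − 1.76) / 6.02 = (89.8 − 1.76)/6.02 = 14.625.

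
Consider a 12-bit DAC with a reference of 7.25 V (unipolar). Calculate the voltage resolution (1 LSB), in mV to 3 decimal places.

Full-scale span = 7.25 V.
LSB = 7.25 / 2^12 = 7.25 / 4096 = 0.00177002 V = 1.770 mV.

1.770 mV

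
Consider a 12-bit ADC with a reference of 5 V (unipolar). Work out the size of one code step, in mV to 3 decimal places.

Full-scale span = 5 V.
LSB = 5 / 2^12 = 5 / 4096 = 0.0012207 V = 1.221 mV.

1.221 mV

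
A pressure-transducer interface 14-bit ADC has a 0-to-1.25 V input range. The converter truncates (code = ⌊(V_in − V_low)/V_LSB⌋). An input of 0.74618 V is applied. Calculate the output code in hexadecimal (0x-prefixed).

code 0x2634 (decimal 9780)

Full-scale span = 1.25 V; LSB = 1.25/2^14 = 76.29 µV.
Input sits at 9780.330 steps above V_low.
⌊·⌋(9780.330) = 9780.
In hexadecimal (0x-prefixed): 0x2634.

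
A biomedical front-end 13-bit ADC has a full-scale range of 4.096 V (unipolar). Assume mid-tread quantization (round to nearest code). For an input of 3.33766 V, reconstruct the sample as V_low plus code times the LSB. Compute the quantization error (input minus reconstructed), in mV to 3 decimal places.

One LSB is 4.096 V / 8192 = 0.500 mV.
(V_in − V_low)/LSB = (3.33766 − 0)/0.0005 = 6675.3200 → code 6675 (round).
V_rec = 0 + 6675·0.0005 = 3.3375 V.
Error = 3.33766 − 3.3375 = 0.00016 V = 0.160 mV.

0.160 mV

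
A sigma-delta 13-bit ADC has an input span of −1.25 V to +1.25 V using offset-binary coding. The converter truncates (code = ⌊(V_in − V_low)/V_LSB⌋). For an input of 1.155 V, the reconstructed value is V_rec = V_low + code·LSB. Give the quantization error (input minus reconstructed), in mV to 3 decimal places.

0.215 mV

One LSB is 2.5 V / 8192 = 305.18 µV.
(V_in − V_low)/LSB = (1.155 − (−1.25))/0.000305176 = 7880.7040 → code 7880 (floor).
Reconstructed: 1.1547852 V.
V_in − V_rec = 0.000214844 V = 0.215 mV.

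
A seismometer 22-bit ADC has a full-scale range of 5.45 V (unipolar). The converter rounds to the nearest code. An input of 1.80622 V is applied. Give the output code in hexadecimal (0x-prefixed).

code 0x1535EE (decimal 1390062)

Full-scale span = 5.45 V; LSB = 5.45/2^22 = 1.30 µV.
(1.80622 − 0) / 1.29938e-06 = 1390061.609 LSBs.
round(1390061.609) = 1390062.
In hexadecimal (0x-prefixed): 0x1535EE.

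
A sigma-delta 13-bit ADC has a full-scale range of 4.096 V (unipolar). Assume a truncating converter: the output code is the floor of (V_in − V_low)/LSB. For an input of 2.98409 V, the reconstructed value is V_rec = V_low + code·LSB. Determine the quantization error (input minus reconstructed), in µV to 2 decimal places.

Step size: 4.096 V ÷ 2^13 = 0.500 mV.
Scaled input = 5968.1800 LSBs, so code = 5968.
Reconstructed: 2.984 V.
Error = 2.98409 − 2.984 = 9e-05 V = 90.00 µV.

90.00 µV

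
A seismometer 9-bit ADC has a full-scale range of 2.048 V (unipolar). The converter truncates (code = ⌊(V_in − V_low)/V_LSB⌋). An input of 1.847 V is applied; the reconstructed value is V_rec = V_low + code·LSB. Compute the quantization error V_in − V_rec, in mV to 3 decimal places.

Step size: 2.048 V ÷ 2^9 = 4.000 mV.
Scaled input = 461.7500 LSBs, so code = 461.
Code 461 maps back to 0 + 461×0.004 V = 1.844 V.
Difference: 0.003 V → 3.000 mV.

3.000 mV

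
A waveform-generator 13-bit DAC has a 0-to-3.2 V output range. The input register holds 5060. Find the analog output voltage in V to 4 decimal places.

LSB = 3.2 V / 2^13 = 390.62 µV.
V_out = 0 + 5060 × 0.000390625 V = 1.97656 V.

1.9766 V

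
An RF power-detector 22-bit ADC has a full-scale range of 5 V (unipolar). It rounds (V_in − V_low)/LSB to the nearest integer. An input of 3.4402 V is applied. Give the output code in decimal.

With 4194304 levels over 5 V, one step is 1.19 µV.
Input sits at 2885848.924 steps above V_low.
Round → code 2885849.

code 2885849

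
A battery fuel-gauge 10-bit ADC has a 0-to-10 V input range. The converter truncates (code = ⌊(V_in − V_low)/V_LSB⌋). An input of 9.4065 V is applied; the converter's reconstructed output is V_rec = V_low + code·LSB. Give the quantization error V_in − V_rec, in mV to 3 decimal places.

One LSB is 10 V / 1024 = 9.766 mV.
Scaled input = 963.2256 LSBs, so code = 963.
V_rec = 0 + 963·0.00976562 = 9.4042969 V.
Difference: 0.00220312 V → 2.203 mV.

2.203 mV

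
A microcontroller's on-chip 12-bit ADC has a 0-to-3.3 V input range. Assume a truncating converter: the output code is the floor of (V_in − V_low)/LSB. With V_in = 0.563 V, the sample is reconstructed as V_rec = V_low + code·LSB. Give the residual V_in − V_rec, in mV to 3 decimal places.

0.646 mV

Step size: 3.3 V ÷ 2^12 = 0.806 mV.
Scaled input = 698.8024 LSBs, so code = 698.
V_rec = 0 + 698·0.000805664 = 0.56235352 V.
Error = 0.563 − 0.56235352 = 0.000646484 V = 0.646 mV.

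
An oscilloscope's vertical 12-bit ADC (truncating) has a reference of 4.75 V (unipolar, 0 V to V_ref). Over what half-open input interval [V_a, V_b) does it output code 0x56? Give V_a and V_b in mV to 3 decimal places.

LSB = 4.75/2^12 = 1.160 mV.
Code 0x56 = 86 decimal.
V_a = V_low + 86·LSB = 0.0997314 V; V_b = V_low + 87·LSB = 0.100891 V.

[99.731 mV, 100.891 mV)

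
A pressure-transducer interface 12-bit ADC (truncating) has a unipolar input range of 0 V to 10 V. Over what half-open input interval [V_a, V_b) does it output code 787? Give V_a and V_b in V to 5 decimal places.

[1.92139 V, 1.92383 V)

LSB = 10/2^12 = 2.441 mV.
V_a = V_low + 787·LSB = 1.92139 V; V_b = V_low + 788·LSB = 1.92383 V.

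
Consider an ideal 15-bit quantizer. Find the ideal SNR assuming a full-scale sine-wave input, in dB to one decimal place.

92.1 dB

SNR ≈ 6.02·N + 1.76 dB = 6.02·15 + 1.76 = 92.06 dB.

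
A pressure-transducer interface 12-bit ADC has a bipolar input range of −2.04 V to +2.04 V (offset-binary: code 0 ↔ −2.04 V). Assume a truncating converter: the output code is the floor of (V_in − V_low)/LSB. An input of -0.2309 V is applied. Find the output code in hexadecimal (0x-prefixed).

code 0x718 (decimal 1816)

With 4096 levels over 4.08 V, one step is 0.996 mV.
(V_in − V_low)/LSB = (-0.2309 − (−2.04)) / 0.000996094 = 1816.195.
So the output code is 1816.
In hexadecimal (0x-prefixed): 0x718.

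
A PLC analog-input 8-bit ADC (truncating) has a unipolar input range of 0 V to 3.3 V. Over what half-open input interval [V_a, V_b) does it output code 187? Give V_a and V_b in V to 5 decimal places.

[2.41055 V, 2.42344 V)

LSB = 3.3/2^8 = 12.891 mV.
V_a = V_low + 187·LSB = 2.41055 V; V_b = V_low + 188·LSB = 2.42344 V.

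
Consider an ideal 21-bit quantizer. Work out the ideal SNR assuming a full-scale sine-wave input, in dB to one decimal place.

SNR ≈ 6.02·N + 1.76 dB = 6.02·21 + 1.76 = 128.18 dB.

128.2 dB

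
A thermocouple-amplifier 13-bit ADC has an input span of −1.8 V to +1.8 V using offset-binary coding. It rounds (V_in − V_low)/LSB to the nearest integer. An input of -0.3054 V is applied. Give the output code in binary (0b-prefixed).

LSB = 3.6 V / 8192 = 439.45 µV.
Input sits at 3401.045 steps above V_low.
So the output code is 3401.
In binary (0b-prefixed): 0b110101001001.

code 0b110101001001 (decimal 3401)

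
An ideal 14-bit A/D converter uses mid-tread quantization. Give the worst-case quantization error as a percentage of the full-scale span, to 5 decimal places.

0.00305 %

Rounding → worst-case error = ½ LSB = V_FS/2^15, so 100/32768 = 0.00305176 % of full scale.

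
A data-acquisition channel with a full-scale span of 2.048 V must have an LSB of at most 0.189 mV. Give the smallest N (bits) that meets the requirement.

14 bits

Number of steps required ≥ 2.048 V / 0.189 mV = 10835.98.
Need 2^N ≥ 10835.98; 2^13 = 8192, 2^14 = 16384.
Minimum N = 14.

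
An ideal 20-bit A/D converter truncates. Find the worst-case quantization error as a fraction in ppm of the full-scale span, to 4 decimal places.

Truncating → worst-case error = 1 LSB = V_FS/2^20, so 1e+06/1048576 = 0.953674 ppm of full scale.

0.9537 ppm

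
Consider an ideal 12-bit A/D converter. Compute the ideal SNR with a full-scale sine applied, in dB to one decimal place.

SNR ≈ 6.02·N + 1.76 dB = 6.02·12 + 1.76 = 74.00 dB.

74.0 dB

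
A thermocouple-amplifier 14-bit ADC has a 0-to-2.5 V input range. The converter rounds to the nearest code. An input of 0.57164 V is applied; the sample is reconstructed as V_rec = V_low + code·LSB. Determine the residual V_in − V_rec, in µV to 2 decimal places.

45.76 µV

Step size: 2.5 V ÷ 2^14 = 152.59 µV.
(0.57164 − 0)/0.000152588 = 3746.2999; round gives code 3746.
Code 3746 maps back to 0 + 3746×0.000152588 V = 0.57159424 V.
Error = 0.57164 − 0.57159424 = 4.57617e-05 V = 45.76 µV.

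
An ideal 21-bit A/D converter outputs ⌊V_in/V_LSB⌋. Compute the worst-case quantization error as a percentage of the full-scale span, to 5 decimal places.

0.00005 %

Truncating → worst-case error = 1 LSB = V_FS/2^21, so 100/2097152 = 4.76837e-05 % of full scale.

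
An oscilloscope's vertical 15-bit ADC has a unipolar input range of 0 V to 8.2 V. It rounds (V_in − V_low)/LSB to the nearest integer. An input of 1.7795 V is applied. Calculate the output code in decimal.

code 7111

With 32768 levels over 8.2 V, one step is 250.24 µV.
(1.7795 − 0) / 0.000250244 = 7111.056 LSBs.
So the output code is 7111.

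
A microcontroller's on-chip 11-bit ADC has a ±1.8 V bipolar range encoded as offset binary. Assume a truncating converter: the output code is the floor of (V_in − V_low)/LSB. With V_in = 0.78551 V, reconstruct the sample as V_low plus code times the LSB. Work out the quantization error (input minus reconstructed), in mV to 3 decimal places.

Step size: 3.6 V ÷ 2^11 = 1.758 mV.
(V_in − V_low)/LSB = (0.78551 − (−1.8))/0.00175781 = 1470.8679 → code 1470 (floor).
Code 1470 maps back to (−1.8) + 1470×0.00175781 V = 0.78398437 V.
V_in − V_rec = 0.00152563 V = 1.526 mV.

1.526 mV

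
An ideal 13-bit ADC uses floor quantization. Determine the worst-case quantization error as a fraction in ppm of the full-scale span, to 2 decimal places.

Truncating → worst-case error = 1 LSB = V_FS/2^13, so 1e+06/8192 = 122.07 ppm of full scale.

122.07 ppm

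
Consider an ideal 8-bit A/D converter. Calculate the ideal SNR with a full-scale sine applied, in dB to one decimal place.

49.9 dB

SNR ≈ 6.02·N + 1.76 dB = 6.02·8 + 1.76 = 49.92 dB.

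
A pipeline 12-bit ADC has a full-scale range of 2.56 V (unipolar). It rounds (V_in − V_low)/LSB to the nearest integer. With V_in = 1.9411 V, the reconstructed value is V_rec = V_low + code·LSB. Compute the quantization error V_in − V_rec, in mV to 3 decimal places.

-0.150 mV

One LSB is 2.56 V / 4096 = 0.625 mV.
(1.9411 − 0)/0.000625 = 3105.7600; round gives code 3106.
Code 3106 maps back to 0 + 3106×0.000625 V = 1.94125 V.
Error = 1.9411 − 1.94125 = -0.00015 V = -0.150 mV.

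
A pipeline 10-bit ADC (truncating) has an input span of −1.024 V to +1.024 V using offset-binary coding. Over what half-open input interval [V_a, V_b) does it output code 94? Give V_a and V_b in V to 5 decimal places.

LSB = 2.048/2^10 = 2.000 mV.
V_a = V_low + 94·LSB = -0.836 V; V_b = V_low + 95·LSB = -0.834 V.

[-0.83600 V, -0.83400 V)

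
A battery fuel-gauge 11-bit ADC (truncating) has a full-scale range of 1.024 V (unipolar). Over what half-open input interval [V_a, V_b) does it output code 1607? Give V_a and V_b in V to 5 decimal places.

LSB = 1.024/2^11 = 0.500 mV.
V_a = V_low + 1607·LSB = 0.8035 V; V_b = V_low + 1608·LSB = 0.804 V.

[0.80350 V, 0.80400 V)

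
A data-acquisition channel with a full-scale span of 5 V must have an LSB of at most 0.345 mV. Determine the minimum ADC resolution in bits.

Number of steps required ≥ 5 V / 0.345 mV = 14492.75.
Need 2^N ≥ 14492.75; 2^13 = 8192, 2^14 = 16384.
Minimum N = 14.

14 bits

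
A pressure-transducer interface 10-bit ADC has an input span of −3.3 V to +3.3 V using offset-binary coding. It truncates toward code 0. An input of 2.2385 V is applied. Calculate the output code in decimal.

code 859

Full-scale span = 6.6 V; LSB = 6.6/2^10 = 6.445 mV.
(V_in − V_low)/LSB = (2.2385 − (−3.3)) / 0.00644531 = 859.307.
Floor → code 859.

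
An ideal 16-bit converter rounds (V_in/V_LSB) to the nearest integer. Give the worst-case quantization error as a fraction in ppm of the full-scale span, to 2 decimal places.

Rounding → worst-case error = ½ LSB = V_FS/2^17, so 1e+06/131072 = 7.62939 ppm of full scale.

7.63 ppm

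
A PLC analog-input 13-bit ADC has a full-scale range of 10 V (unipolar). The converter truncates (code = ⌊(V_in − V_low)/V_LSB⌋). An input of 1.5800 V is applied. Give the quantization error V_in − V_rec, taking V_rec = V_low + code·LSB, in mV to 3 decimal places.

LSB = 10/2^13 = 1.221 mV.
Scaled input = 1294.3360 LSBs, so code = 1294.
Reconstructed: 1.5795898 V.
Error = 1.5800 − 1.5795898 = 0.000410156 V = 0.410 mV.

0.410 mV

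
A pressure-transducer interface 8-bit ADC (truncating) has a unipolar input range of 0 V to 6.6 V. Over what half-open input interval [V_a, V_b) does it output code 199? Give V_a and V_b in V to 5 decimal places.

[5.13047 V, 5.15625 V)

LSB = 6.6/2^8 = 25.781 mV.
V_a = V_low + 199·LSB = 5.13047 V; V_b = V_low + 200·LSB = 5.15625 V.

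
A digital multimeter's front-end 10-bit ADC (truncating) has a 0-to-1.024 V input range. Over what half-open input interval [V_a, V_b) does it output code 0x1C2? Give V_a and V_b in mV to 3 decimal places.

[450.000 mV, 451.000 mV)

LSB = 1.024/2^10 = 1.000 mV.
Code 0x1C2 = 450 decimal.
V_a = V_low + 450·LSB = 0.45 V; V_b = V_low + 451·LSB = 0.451 V.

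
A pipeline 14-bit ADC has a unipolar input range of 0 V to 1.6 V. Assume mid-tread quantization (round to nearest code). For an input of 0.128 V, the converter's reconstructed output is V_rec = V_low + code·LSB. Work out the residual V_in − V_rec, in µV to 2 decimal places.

Step size: 1.6 V ÷ 2^14 = 97.66 µV.
(0.128 − 0)/9.76563e-05 = 1310.7200; round gives code 1311.
Code 1311 maps back to 0 + 1311×9.76563e-05 V = 0.12802734 V.
Difference: -2.73438e-05 V → -27.34 µV.

-27.34 µV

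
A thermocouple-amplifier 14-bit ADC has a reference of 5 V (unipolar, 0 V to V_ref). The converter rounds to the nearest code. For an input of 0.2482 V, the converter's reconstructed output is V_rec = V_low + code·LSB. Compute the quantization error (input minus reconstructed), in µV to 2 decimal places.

Step size: 5 V ÷ 2^14 = 305.18 µV.
(V_in − V_low)/LSB = (0.2482 − 0)/0.000305176 = 813.3018 → code 813 (round).
Code 813 maps back to 0 + 813×0.000305176 V = 0.24810791 V.
Difference: 9.20898e-05 V → 92.09 µV.

92.09 µV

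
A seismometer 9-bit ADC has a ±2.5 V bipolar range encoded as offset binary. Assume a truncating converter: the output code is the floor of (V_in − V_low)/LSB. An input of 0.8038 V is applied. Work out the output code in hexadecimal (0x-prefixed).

code 0x152 (decimal 338)

LSB = 5 V / 512 = 9.766 mV.
(V_in − V_low)/LSB = (0.8038 − (−2.5)) / 0.00976562 = 338.309.
⌊·⌋(338.309) = 338.
In hexadecimal (0x-prefixed): 0x152.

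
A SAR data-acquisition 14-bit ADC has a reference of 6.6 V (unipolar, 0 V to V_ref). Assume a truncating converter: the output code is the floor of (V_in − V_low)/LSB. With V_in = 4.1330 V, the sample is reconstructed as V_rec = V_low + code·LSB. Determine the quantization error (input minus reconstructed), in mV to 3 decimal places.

LSB = 6.6/2^14 = 402.83 µV.
(V_in − V_low)/LSB = (4.1330 − 0)/0.000402832 = 10259.8594 → code 10259 (floor).
Code 10259 maps back to 0 + 10259×0.000402832 V = 4.1326538 V.
V_in − V_rec = 0.000346191 V = 0.346 mV.

0.346 mV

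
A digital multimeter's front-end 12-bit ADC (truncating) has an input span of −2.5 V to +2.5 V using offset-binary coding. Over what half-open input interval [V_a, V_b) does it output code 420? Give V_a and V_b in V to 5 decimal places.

[-1.98730 V, -1.98608 V)

LSB = 5/2^12 = 1.221 mV.
V_a = V_low + 420·LSB = -1.9873 V; V_b = V_low + 421·LSB = -1.98608 V.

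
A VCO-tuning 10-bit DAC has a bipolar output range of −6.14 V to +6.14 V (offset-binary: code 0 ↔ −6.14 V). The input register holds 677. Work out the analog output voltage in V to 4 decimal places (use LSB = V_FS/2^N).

1.9787 V

LSB = 12.28 V / 2^10 = 11.992 mV.
V_out = (−6.14) + 677 × 0.0119922 V = 1.97871 V.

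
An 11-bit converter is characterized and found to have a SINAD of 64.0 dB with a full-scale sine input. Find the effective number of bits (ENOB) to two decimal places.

10.34 bits

ENOB = (SINAD − 1.76) / 6.02 = (64.0 − 1.76)/6.02 = 10.339.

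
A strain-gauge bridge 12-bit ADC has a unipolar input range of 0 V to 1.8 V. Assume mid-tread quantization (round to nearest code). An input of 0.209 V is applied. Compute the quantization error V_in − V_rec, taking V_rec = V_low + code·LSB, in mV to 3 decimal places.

-0.180 mV

Step size: 1.8 V ÷ 2^12 = 439.45 µV.
(V_in − V_low)/LSB = (0.209 − 0)/0.000439453 = 475.5911 → code 476 (round).
Reconstructed: 0.20917969 V.
V_in − V_rec = -0.000179687 V = -0.180 mV.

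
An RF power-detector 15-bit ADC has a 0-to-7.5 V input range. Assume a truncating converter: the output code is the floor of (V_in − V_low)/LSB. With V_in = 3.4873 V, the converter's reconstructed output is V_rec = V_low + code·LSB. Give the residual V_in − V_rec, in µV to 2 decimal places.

LSB = 7.5/2^15 = 228.88 µV.
(V_in − V_low)/LSB = (3.4873 − 0)/0.000228882 = 15236.2462 → code 15236 (floor).
Reconstructed: 3.4872437 V.
Difference: 5.63477e-05 V → 56.35 µV.

56.35 µV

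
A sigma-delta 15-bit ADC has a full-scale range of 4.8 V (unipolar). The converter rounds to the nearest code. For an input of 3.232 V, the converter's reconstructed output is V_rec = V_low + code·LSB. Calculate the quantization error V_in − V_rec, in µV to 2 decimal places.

-31.25 µV

Step size: 4.8 V ÷ 2^15 = 146.48 µV.
(V_in − V_low)/LSB = (3.232 − 0)/0.000146484 = 22063.7867 → code 22064 (round).
Reconstructed: 3.2320312 V.
V_in − V_rec = -3.125e-05 V = -31.25 µV.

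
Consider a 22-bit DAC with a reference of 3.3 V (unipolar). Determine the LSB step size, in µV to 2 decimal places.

0.79 µV

Full-scale span = 3.3 V.
LSB = 3.3 / 2^22 = 3.3 / 4194304 = 7.86781e-07 V = 0.79 µV.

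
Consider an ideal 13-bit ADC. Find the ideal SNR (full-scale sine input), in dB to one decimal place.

SNR ≈ 6.02·N + 1.76 dB = 6.02·13 + 1.76 = 80.02 dB.

80.0 dB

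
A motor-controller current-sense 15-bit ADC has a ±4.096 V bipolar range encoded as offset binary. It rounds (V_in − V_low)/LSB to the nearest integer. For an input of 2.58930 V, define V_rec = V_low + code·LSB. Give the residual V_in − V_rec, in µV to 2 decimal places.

One LSB is 8.192 V / 32768 = 250.00 µV.
Scaled input = 26741.2000 LSBs, so code = 26741.
V_rec = (−4.096) + 26741·0.00025 = 2.58925 V.
Difference: 5e-05 V → 50.00 µV.

50.00 µV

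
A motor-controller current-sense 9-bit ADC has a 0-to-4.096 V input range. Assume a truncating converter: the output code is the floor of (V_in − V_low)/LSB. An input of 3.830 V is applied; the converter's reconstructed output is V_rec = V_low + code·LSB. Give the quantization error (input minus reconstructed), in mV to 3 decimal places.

6.000 mV

Step size: 4.096 V ÷ 2^9 = 8.000 mV.
Scaled input = 478.7500 LSBs, so code = 478.
V_rec = 0 + 478·0.008 = 3.824 V.
Error = 3.830 − 3.824 = 0.006 V = 6.000 mV.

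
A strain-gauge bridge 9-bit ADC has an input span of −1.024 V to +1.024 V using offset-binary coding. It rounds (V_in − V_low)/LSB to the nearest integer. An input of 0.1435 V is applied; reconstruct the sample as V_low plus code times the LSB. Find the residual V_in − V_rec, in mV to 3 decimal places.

Step size: 2.048 V ÷ 2^9 = 4.000 mV.
(V_in − V_low)/LSB = (0.1435 − (−1.024))/0.004 = 291.8750 → code 292 (round).
Reconstructed: 0.144 V.
V_in − V_rec = -0.0005 V = -0.500 mV.

-0.500 mV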